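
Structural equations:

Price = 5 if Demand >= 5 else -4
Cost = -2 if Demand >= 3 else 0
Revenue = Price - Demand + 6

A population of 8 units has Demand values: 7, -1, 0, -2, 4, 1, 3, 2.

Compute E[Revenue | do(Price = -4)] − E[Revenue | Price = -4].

-0.75

Every unit gets Price=-4 under the intervention. Revenue values become -5, 3, 2, 4, -2, 1, -1, 0; E[Revenue|do(Price=-4)] = 0.25.
Conditioning on Price=-4 selects the 7 unit(s) with Demand ∈ {-1, 0, -2, 4, 1, 3, 2}. Their Revenue values: 3, 2, 4, -2, 1, -1, 0. Mean = 1.
Difference = 0.25 − 1 = -0.75.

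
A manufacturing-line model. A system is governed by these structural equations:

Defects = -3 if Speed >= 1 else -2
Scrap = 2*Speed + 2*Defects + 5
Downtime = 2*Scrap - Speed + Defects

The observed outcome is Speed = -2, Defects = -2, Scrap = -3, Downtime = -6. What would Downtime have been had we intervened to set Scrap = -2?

-4

The intervention breaks the incoming arrows to Scrap: Scrap = 2*Speed + 2*Defects + 5 no longer applies, and Scrap = -2.
Defects = -3 if Speed >= 1 else -2  [with Speed=-2]  = -2
Downtime = 2*Scrap - Speed + Defects  [with Scrap=-2, Speed=-2, Defects=-2]  = -4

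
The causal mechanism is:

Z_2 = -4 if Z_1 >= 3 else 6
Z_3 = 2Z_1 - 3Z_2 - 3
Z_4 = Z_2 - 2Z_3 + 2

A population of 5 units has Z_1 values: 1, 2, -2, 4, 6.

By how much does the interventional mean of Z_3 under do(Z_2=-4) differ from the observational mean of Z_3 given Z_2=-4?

Under do(Z_2=-4), Z_2's equation is replaced by Z_2=-4 for every unit. Per-unit Z_3: 11, 13, 5, 17, 21. Mean = 13.4.
Conditioning on Z_2=-4 selects the 2 unit(s) with Z_1 ∈ {4, 6}. Their Z_3 values: 17, 21. Mean = 19.
Difference = 13.4 − 19 = -5.6.

-5.6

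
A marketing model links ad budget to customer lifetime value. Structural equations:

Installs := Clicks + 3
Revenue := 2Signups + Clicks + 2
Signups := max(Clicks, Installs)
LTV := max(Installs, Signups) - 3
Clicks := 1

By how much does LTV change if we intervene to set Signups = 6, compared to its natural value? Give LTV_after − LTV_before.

2

do(Signups=6) replaces the equation Signups := max(Clicks, Installs) with the constant Signups = 6.
Installs = Clicks + 3  [with Clicks=1]  = 4
LTV = max(Installs, Signups) - 3  [with Installs=4, Signups=6]  = 3
Without intervention: Installs = Clicks + 3  [with Clicks=1]  = 4; Signups = max(Clicks, Installs)  [with Clicks=1, Installs=4]  = 4; LTV = max(Installs, Signups) - 3  [with Installs=4, Signups=4]  = 1.
Change = 3 − 1 = 2.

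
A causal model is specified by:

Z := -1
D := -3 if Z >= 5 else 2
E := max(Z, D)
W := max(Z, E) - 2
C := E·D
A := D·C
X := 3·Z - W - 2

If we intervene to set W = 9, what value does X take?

The intervention breaks the incoming arrows to W: W := max(Z, E) - 2 no longer applies, and W = 9.
X = 3·Z - W - 2  [with Z=-1, W=9]  = -14

-14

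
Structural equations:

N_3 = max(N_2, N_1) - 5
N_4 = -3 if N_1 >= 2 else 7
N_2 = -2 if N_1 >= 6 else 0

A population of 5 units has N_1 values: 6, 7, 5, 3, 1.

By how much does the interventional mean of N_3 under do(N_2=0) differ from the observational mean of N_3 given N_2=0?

1.4

The intervention sets N_2=0 in all 5 units regardless of N_1. Recomputing N_3 per unit gives 1, 2, 0, -2, -4; average -0.6.
E[N_3|N_2=0] averages over only the 3 units with N_2=0 (N_1 = 5, 3, 1): N_3 = 0, -2, -4, mean -2.
Difference = -0.6 − (-2) = 1.4.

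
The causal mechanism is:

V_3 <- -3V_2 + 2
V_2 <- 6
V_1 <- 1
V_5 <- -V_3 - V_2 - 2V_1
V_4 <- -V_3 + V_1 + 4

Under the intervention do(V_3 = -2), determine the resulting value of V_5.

-6

do(V_3=-2) replaces the equation V_3 <- -3V_2 + 2 with the constant V_3 = -2.
V_5 = -V_3 - V_2 - 2V_1  [with V_3=-2, V_2=6, V_1=1]  = -6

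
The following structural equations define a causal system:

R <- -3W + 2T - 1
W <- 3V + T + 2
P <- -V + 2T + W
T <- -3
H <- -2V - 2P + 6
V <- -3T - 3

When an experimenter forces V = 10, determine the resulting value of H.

-40

Under do(V=10), the mechanism V <- -3T - 3 is discarded; V is fixed at 10.
W = 3V + T + 2  [with V=10, T=-3]  = 29
P = -V + 2T + W  [with V=10, T=-3, W=29]  = 13
H = -2V - 2P + 6  [with V=10, P=13]  = -40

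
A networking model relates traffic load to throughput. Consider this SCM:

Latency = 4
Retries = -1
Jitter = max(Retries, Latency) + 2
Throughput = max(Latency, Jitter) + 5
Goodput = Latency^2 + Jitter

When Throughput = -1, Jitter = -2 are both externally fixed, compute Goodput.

14

The joint intervention fixes Throughput = -1, Jitter = -2, removing each variable's own equation.
Goodput = Latency^2 + Jitter  [with Latency=4, Jitter=-2]  = 14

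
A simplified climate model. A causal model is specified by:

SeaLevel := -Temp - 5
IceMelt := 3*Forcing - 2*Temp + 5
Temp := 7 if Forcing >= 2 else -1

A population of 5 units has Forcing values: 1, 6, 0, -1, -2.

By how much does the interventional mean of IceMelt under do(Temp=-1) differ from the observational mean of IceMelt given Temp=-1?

3.9

The intervention sets Temp=-1 in all 5 units regardless of Forcing. Recomputing IceMelt per unit gives 10, 25, 7, 4, 1; average 9.4.
E[IceMelt|Temp=-1] averages over only the 4 units with Temp=-1 (Forcing = 1, 0, -1, -2): IceMelt = 10, 7, 4, 1, mean 5.5.
Difference = 9.4 − 5.5 = 3.9.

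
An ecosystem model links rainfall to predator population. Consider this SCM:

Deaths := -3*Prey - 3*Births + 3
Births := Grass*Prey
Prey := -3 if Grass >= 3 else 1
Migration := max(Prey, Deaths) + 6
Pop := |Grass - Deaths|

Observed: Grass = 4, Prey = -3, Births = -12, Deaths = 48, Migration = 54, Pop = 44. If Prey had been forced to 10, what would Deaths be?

-147

Under do(Prey=10), the mechanism Prey := -3 if Grass >= 3 else 1 is discarded; Prey is fixed at 10.
Births = Grass*Prey  [with Grass=4, Prey=10]  = 40
Deaths = -3*Prey - 3*Births + 3  [with Prey=10, Births=40]  = -147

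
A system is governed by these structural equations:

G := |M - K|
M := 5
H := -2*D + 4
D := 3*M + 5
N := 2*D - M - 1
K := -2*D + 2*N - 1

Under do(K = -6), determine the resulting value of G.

Under do(K=-6), the mechanism K := -2*D + 2*N - 1 is discarded; K is fixed at -6.
G = |M - K|  [with M=5, K=-6]  = 11

11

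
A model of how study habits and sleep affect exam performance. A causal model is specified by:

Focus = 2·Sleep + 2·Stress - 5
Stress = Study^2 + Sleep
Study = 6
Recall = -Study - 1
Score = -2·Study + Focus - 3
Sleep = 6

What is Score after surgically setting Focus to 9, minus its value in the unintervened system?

Intervening sets Focus = 9 and removes its equation (Focus = 2·Sleep + 2·Stress - 5).
Score = -2·Study + Focus - 3  [with Study=6, Focus=9]  = -6
Without intervention: Stress = Study^2 + Sleep  [with Study=6, Sleep=6]  = 42; Focus = 2·Sleep + 2·Stress - 5  [with Sleep=6, Stress=42]  = 91; Score = -2·Study + Focus - 3  [with Study=6, Focus=91]  = 76.
Change = -6 − 76 = -82.

-82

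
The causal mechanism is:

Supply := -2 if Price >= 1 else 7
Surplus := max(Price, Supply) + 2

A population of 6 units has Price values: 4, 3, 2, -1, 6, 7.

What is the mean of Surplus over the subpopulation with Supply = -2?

6.4

E[Surplus|Supply=-2] averages over only the 5 units with Supply=-2 (Price = 4, 3, 2, 6, 7): Surplus = 6, 5, 4, 8, 9, mean 6.4.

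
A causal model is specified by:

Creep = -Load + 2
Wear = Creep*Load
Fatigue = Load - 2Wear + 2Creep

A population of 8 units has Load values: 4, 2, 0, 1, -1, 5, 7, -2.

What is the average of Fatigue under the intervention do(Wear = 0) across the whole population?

Under do(Wear=0), Wear's equation is replaced by Wear=0 for every unit. Per-unit Fatigue: 0, 2, 4, 3, 5, -1, -3, 6. Mean = 2.

2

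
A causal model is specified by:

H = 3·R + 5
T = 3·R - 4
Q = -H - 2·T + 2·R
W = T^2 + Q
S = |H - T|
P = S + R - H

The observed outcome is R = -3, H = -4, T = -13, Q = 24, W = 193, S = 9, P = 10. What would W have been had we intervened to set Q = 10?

Intervening sets Q = 10 and removes its equation (Q = -H - 2·T + 2·R).
T = 3·R - 4  [with R=-3]  = -13
W = T^2 + Q  [with T=-13, Q=10]  = 179

179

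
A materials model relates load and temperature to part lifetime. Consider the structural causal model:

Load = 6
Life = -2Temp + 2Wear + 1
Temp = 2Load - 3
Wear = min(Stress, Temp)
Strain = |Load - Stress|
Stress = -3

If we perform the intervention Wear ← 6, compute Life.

-5

The intervention breaks the incoming arrows to Wear: Wear = min(Stress, Temp) no longer applies, and Wear = 6.
Temp = 2Load - 3  [with Load=6]  = 9
Life = -2Temp + 2Wear + 1  [with Temp=9, Wear=6]  = -5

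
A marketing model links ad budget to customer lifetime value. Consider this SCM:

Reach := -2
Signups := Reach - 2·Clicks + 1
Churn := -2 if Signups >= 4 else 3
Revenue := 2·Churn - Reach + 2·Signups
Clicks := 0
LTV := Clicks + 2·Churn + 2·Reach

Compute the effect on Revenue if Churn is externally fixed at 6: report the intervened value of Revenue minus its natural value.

Intervening sets Churn = 6 and removes its equation (Churn := -2 if Signups >= 4 else 3).
Signups = Reach - 2·Clicks + 1  [with Reach=-2, Clicks=0]  = -1
Revenue = 2·Churn - Reach + 2·Signups  [with Churn=6, Reach=-2, Signups=-1]  = 12
Without intervention: Signups = Reach - 2·Clicks + 1  [with Reach=-2, Clicks=0]  = -1; Churn = -2 if Signups >= 4 else 3  [with Signups=-1]  = 3; Revenue = 2·Churn - Reach + 2·Signups  [with Churn=3, Reach=-2, Signups=-1]  = 6.
Change = 12 − 6 = 6.

6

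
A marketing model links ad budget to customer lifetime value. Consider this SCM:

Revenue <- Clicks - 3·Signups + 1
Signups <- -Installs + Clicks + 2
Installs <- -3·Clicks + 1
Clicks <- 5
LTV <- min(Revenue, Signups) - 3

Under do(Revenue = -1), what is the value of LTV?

-4

Intervening sets Revenue = -1 and removes its equation (Revenue <- Clicks - 3·Signups + 1).
Installs = -3·Clicks + 1  [with Clicks=5]  = -14
Signups = -Installs + Clicks + 2  [with Installs=-14, Clicks=5]  = 21
LTV = min(Revenue, Signups) - 3  [with Revenue=-1, Signups=21]  = -4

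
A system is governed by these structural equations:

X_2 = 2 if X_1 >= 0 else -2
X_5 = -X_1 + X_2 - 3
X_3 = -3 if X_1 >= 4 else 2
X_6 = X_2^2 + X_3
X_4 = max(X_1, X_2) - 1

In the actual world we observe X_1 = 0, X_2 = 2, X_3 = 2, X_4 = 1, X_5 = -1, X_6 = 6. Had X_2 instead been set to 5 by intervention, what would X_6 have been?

Under do(X_2=5), the mechanism X_2 = 2 if X_1 >= 0 else -2 is discarded; X_2 is fixed at 5.
X_3 = -3 if X_1 >= 4 else 2  [with X_1=0]  = 2
X_6 = X_2^2 + X_3  [with X_2=5, X_3=2]  = 27

27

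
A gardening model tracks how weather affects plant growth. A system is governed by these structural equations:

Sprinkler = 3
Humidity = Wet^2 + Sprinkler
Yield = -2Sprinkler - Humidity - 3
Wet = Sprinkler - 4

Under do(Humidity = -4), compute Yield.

-5

The intervention breaks the incoming arrows to Humidity: Humidity = Wet^2 + Sprinkler no longer applies, and Humidity = -4.
Yield = -2Sprinkler - Humidity - 3  [with Sprinkler=3, Humidity=-4]  = -5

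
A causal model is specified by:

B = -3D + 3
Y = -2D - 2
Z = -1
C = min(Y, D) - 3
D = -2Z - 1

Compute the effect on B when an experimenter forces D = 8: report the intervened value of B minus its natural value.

do(D=8) replaces the equation D = -2Z - 1 with the constant D = 8.
B = -3D + 3  [with D=8]  = -21
Without intervention: D = -2Z - 1  [with Z=-1]  = 1; B = -3D + 3  [with D=1]  = 0.
Change = -21 − 0 = -21.

-21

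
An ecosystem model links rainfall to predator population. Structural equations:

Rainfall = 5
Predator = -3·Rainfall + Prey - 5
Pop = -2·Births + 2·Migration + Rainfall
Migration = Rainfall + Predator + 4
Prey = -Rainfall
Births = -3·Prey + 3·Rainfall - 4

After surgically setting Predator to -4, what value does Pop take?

The intervention breaks the incoming arrows to Predator: Predator = -3·Rainfall + Prey - 5 no longer applies, and Predator = -4.
Prey = -Rainfall  [with Rainfall=5]  = -5
Births = -3·Prey + 3·Rainfall - 4  [with Prey=-5, Rainfall=5]  = 26
Migration = Rainfall + Predator + 4  [with Rainfall=5, Predator=-4]  = 5
Pop = -2·Births + 2·Migration + Rainfall  [with Births=26, Migration=5, Rainfall=5]  = -37

-37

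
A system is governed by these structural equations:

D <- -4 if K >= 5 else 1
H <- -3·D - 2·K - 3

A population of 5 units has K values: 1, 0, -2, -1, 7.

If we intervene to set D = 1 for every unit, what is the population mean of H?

-8

The intervention sets D=1 in all 5 units regardless of K. Recomputing H per unit gives -8, -6, -2, -4, -20; average -8.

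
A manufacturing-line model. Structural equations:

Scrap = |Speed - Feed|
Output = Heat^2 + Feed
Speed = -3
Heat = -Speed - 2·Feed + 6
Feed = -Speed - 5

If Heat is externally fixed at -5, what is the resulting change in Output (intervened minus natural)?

do(Heat=-5) replaces the equation Heat = -Speed - 2·Feed + 6 with the constant Heat = -5.
Feed = -Speed - 5  [with Speed=-3]  = -2
Output = Heat^2 + Feed  [with Heat=-5, Feed=-2]  = 23
Without intervention: Feed = -Speed - 5  [with Speed=-3]  = -2; Heat = -Speed - 2·Feed + 6  [with Speed=-3, Feed=-2]  = 13; Output = Heat^2 + Feed  [with Heat=13, Feed=-2]  = 167.
Change = 23 − 167 = -144.

-144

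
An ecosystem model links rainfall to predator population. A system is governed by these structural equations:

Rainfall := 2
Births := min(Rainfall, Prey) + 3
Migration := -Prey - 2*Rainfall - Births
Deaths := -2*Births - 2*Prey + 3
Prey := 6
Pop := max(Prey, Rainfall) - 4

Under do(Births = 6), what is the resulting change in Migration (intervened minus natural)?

do(Births=6) replaces the equation Births := min(Rainfall, Prey) + 3 with the constant Births = 6.
Migration = -Prey - 2*Rainfall - Births  [with Prey=6, Rainfall=2, Births=6]  = -16
Without intervention: Births = min(Rainfall, Prey) + 3  [with Rainfall=2, Prey=6]  = 5; Migration = -Prey - 2*Rainfall - Births  [with Prey=6, Rainfall=2, Births=5]  = -15.
Change = -16 − (-15) = -1.

-1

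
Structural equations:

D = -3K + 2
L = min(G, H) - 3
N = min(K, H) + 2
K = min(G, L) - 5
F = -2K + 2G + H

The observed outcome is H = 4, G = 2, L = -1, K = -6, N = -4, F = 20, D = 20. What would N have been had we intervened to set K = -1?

Intervening sets K = -1 and removes its equation (K = min(G, L) - 5).
N = min(K, H) + 2  [with K=-1, H=4]  = 1

1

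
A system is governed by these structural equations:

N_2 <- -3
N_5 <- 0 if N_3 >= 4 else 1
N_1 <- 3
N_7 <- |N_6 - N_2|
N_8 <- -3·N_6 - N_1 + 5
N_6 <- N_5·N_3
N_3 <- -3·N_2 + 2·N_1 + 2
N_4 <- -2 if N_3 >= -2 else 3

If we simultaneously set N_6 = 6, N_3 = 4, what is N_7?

Under do(N_6 = 6, N_3 = 4), each intervened variable's structural equation is replaced by its fixed value.
N_7 = |N_6 - N_2|  [with N_6=6, N_2=-3]  = 9

9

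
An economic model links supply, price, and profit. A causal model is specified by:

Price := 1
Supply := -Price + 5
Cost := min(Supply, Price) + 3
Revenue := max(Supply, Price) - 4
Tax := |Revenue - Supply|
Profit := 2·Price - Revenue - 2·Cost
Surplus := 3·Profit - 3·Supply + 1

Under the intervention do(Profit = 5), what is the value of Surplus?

Intervening sets Profit = 5 and removes its equation (Profit := 2·Price - Revenue - 2·Cost).
Supply = -Price + 5  [with Price=1]  = 4
Surplus = 3·Profit - 3·Supply + 1  [with Profit=5, Supply=4]  = 4

4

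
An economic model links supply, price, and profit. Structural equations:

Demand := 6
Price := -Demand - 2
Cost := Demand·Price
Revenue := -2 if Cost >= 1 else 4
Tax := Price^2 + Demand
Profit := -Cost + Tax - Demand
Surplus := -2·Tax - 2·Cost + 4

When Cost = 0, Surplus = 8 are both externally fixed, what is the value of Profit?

64

Under do(Cost = 0, Surplus = 8), each intervened variable's structural equation is replaced by its fixed value.
Price = -Demand - 2  [with Demand=6]  = -8
Tax = Price^2 + Demand  [with Price=-8, Demand=6]  = 70
Profit = -Cost + Tax - Demand  [with Cost=0, Tax=70, Demand=6]  = 64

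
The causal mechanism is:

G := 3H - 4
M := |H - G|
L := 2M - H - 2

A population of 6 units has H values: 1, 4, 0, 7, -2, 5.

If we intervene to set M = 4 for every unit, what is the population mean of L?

3.5

Under do(M=4), M's equation is replaced by M=4 for every unit. Per-unit L: 5, 2, 6, -1, 8, 1. Mean = 3.5.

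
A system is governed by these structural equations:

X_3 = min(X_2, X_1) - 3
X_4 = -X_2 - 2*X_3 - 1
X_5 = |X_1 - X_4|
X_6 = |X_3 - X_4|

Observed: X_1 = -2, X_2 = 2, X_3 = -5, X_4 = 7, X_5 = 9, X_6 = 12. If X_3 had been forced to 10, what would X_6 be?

The intervention breaks the incoming arrows to X_3: X_3 = min(X_2, X_1) - 3 no longer applies, and X_3 = 10.
X_4 = -X_2 - 2*X_3 - 1  [with X_2=2, X_3=10]  = -23
X_6 = |X_3 - X_4|  [with X_3=10, X_4=-23]  = 33

33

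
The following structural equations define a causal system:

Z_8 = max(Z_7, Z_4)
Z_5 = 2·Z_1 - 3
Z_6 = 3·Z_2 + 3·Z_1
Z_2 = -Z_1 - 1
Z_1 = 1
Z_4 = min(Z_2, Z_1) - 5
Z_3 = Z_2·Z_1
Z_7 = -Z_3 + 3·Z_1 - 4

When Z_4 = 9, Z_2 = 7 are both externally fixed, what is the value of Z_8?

The joint intervention fixes Z_4 = 9, Z_2 = 7, removing each variable's own equation.
Z_3 = Z_2·Z_1  [with Z_2=7, Z_1=1]  = 7
Z_7 = -Z_3 + 3·Z_1 - 4  [with Z_3=7, Z_1=1]  = -8
Z_8 = max(Z_7, Z_4)  [with Z_7=-8, Z_4=9]  = 9

9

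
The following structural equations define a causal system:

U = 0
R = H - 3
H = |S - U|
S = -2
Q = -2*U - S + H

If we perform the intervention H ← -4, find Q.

The intervention breaks the incoming arrows to H: H = |S - U| no longer applies, and H = -4.
Q = -2*U - S + H  [with U=0, S=-2, H=-4]  = -2

-2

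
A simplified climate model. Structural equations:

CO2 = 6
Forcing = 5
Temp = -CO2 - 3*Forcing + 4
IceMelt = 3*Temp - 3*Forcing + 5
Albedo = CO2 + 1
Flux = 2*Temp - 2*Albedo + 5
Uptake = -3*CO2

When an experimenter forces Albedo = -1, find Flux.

The intervention breaks the incoming arrows to Albedo: Albedo = CO2 + 1 no longer applies, and Albedo = -1.
Temp = -CO2 - 3*Forcing + 4  [with CO2=6, Forcing=5]  = -17
Flux = 2*Temp - 2*Albedo + 5  [with Temp=-17, Albedo=-1]  = -27

-27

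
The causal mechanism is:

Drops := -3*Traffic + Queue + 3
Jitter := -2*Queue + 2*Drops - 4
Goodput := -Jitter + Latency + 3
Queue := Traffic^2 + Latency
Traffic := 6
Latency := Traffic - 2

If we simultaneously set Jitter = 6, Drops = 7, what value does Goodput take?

Setting Jitter = 6, Drops = 7 by intervention discards those variables' equations.
Latency = Traffic - 2  [with Traffic=6]  = 4
Goodput = -Jitter + Latency + 3  [with Jitter=6, Latency=4]  = 1

1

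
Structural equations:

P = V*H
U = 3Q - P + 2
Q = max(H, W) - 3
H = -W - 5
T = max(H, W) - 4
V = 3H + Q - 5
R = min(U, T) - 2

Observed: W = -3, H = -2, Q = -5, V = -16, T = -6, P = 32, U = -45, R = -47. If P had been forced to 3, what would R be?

-18

Intervening sets P = 3 and removes its equation (P = V*H).
H = -W - 5  [with W=-3]  = -2
Q = max(H, W) - 3  [with H=-2, W=-3]  = -5
T = max(H, W) - 4  [with H=-2, W=-3]  = -6
U = 3Q - P + 2  [with Q=-5, P=3]  = -16
R = min(U, T) - 2  [with U=-16, T=-6]  = -18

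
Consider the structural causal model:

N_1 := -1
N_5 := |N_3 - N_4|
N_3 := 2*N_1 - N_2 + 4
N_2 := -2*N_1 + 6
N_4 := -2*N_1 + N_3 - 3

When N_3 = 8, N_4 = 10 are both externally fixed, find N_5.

Setting N_3 = 8, N_4 = 10 by intervention discards those variables' equations.
N_5 = |N_3 - N_4|  [with N_3=8, N_4=10]  = 2

2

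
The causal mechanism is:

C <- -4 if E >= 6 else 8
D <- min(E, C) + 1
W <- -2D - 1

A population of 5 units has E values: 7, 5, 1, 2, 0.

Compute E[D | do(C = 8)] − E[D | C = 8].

1

Every unit gets C=8 under the intervention. D values become 8, 6, 2, 3, 1; E[D|do(C=8)] = 4.
Observing C=8 restricts to units where C's equation naturally yields 8: E ∈ {5, 1, 2, 0}. In that subpopulation D = 6, 2, 3, 1, mean 3.
Difference = 4 − 3 = 1.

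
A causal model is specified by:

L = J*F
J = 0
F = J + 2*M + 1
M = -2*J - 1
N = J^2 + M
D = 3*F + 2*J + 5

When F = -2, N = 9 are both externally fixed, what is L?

The joint intervention fixes F = -2, N = 9, removing each variable's own equation.
L = J*F  [with J=0, F=-2]  = 0

0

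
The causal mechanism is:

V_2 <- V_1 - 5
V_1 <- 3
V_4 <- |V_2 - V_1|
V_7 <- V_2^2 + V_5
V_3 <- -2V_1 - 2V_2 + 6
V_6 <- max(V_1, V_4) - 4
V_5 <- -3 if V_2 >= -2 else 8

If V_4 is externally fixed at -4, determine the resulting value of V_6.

Under do(V_4=-4), the mechanism V_4 <- |V_2 - V_1| is discarded; V_4 is fixed at -4.
V_6 = max(V_1, V_4) - 4  [with V_1=3, V_4=-4]  = -1

-1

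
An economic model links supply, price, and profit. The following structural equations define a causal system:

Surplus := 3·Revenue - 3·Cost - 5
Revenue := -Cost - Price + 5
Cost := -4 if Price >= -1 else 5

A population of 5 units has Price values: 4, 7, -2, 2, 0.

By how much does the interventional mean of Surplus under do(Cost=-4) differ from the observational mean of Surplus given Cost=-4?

The intervention sets Cost=-4 in all 5 units regardless of Price. Recomputing Surplus per unit gives 22, 13, 40, 28, 34; average 27.4.
Observing Cost=-4 restricts to units where Cost's equation naturally yields -4: Price ∈ {4, 7, 2, 0}. In that subpopulation Surplus = 22, 13, 28, 34, mean 24.25.
Difference = 27.4 − 24.25 = 3.15.

3.15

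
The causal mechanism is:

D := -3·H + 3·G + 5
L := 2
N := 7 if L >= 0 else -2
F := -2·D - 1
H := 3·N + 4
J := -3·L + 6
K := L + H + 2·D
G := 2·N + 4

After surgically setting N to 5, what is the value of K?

1

Under do(N=5), the mechanism N := 7 if L >= 0 else -2 is discarded; N is fixed at 5.
H = 3·N + 4  [with N=5]  = 19
G = 2·N + 4  [with N=5]  = 14
D = -3·H + 3·G + 5  [with H=19, G=14]  = -10
K = L + H + 2·D  [with L=2, H=19, D=-10]  = 1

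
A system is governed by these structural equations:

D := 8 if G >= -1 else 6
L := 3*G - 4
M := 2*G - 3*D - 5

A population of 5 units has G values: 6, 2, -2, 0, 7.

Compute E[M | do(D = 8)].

do(D=8) breaks D's dependence on G. With D=8 fixed, M across the units is -17, -25, -33, -29, -15, mean -23.8.

-23.8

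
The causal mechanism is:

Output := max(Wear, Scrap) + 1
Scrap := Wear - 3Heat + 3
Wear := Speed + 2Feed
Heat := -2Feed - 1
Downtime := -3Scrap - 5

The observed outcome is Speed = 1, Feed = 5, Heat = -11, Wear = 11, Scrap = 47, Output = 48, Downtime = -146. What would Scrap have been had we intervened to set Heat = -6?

32

do(Heat=-6) replaces the equation Heat := -2Feed - 1 with the constant Heat = -6.
Wear = Speed + 2Feed  [with Speed=1, Feed=5]  = 11
Scrap = Wear - 3Heat + 3  [with Wear=11, Heat=-6]  = 32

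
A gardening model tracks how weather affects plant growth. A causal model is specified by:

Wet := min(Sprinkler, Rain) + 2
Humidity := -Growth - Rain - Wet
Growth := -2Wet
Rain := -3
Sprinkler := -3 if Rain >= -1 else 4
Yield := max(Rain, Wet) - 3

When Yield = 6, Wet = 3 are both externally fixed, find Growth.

-6

Under do(Yield = 6, Wet = 3), each intervened variable's structural equation is replaced by its fixed value.
Growth = -2Wet  [with Wet=3]  = -6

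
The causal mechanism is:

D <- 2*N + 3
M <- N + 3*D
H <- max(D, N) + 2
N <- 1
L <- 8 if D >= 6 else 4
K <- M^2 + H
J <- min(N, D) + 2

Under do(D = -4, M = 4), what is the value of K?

Under do(D = -4, M = 4), each intervened variable's structural equation is replaced by its fixed value.
H = max(D, N) + 2  [with D=-4, N=1]  = 3
K = M^2 + H  [with M=4, H=3]  = 19

19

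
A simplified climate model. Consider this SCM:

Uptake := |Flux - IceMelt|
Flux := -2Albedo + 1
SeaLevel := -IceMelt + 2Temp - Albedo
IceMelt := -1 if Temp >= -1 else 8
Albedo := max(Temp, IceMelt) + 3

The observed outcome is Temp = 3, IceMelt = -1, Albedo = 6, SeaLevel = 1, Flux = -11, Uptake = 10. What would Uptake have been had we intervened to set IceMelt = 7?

26

Under do(IceMelt=7), the mechanism IceMelt := -1 if Temp >= -1 else 8 is discarded; IceMelt is fixed at 7.
Albedo = max(Temp, IceMelt) + 3  [with Temp=3, IceMelt=7]  = 10
Flux = -2Albedo + 1  [with Albedo=10]  = -19
Uptake = |Flux - IceMelt|  [with Flux=-19, IceMelt=7]  = 26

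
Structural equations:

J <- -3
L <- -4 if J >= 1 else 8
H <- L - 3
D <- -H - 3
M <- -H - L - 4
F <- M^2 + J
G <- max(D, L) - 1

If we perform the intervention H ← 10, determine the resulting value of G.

The intervention breaks the incoming arrows to H: H <- L - 3 no longer applies, and H = 10.
L = -4 if J >= 1 else 8  [with J=-3]  = 8
D = -H - 3  [with H=10]  = -13
G = max(D, L) - 1  [with D=-13, L=8]  = 7

7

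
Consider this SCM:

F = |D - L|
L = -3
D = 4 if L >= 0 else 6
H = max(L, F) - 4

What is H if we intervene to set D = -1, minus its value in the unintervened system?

-7

Under do(D=-1), the mechanism D = 4 if L >= 0 else 6 is discarded; D is fixed at -1.
F = |D - L|  [with D=-1, L=-3]  = 2
H = max(L, F) - 4  [with L=-3, F=2]  = -2
Without intervention: D = 4 if L >= 0 else 6  [with L=-3]  = 6; F = |D - L|  [with D=6, L=-3]  = 9; H = max(L, F) - 4  [with L=-3, F=9]  = 5.
Change = -2 − 5 = -7.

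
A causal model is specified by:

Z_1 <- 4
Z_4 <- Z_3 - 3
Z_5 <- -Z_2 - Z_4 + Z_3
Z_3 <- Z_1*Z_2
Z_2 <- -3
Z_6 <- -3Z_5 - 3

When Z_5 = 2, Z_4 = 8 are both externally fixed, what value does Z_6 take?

Setting Z_5 = 2, Z_4 = 8 by intervention discards those variables' equations.
Z_6 = -3Z_5 - 3  [with Z_5=2]  = -9

-9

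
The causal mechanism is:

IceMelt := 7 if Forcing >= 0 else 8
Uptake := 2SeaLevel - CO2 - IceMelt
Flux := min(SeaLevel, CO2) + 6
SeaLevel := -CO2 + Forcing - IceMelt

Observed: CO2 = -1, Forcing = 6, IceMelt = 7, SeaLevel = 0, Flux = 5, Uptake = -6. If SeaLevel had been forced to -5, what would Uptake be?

-16

Under do(SeaLevel=-5), the mechanism SeaLevel := -CO2 + Forcing - IceMelt is discarded; SeaLevel is fixed at -5.
IceMelt = 7 if Forcing >= 0 else 8  [with Forcing=6]  = 7
Uptake = 2SeaLevel - CO2 - IceMelt  [with SeaLevel=-5, CO2=-1, IceMelt=7]  = -16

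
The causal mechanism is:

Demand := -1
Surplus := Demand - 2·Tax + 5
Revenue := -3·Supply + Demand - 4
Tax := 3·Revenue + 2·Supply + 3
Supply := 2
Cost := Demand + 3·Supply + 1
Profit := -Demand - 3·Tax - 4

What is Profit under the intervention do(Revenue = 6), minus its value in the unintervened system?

-153

Under do(Revenue=6), the mechanism Revenue := -3·Supply + Demand - 4 is discarded; Revenue is fixed at 6.
Tax = 3·Revenue + 2·Supply + 3  [with Revenue=6, Supply=2]  = 25
Profit = -Demand - 3·Tax - 4  [with Demand=-1, Tax=25]  = -78
Without intervention: Revenue = -3·Supply + Demand - 4  [with Supply=2, Demand=-1]  = -11; Tax = 3·Revenue + 2·Supply + 3  [with Revenue=-11, Supply=2]  = -26; Profit = -Demand - 3·Tax - 4  [with Demand=-1, Tax=-26]  = 75.
Change = -78 − 75 = -153.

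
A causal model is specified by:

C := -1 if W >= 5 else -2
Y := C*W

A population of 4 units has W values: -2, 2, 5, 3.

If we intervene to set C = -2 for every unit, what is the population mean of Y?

-4

Every unit gets C=-2 under the intervention. Y values become 4, -4, -10, -6; E[Y|do(C=-2)] = -4.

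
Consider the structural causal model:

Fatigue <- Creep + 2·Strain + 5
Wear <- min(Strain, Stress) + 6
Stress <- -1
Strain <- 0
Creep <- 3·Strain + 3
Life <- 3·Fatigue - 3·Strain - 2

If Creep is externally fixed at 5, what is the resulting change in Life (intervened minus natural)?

The intervention breaks the incoming arrows to Creep: Creep <- 3·Strain + 3 no longer applies, and Creep = 5.
Fatigue = Creep + 2·Strain + 5  [with Creep=5, Strain=0]  = 10
Life = 3·Fatigue - 3·Strain - 2  [with Fatigue=10, Strain=0]  = 28
Without intervention: Creep = 3·Strain + 3  [with Strain=0]  = 3; Fatigue = Creep + 2·Strain + 5  [with Creep=3, Strain=0]  = 8; Life = 3·Fatigue - 3·Strain - 2  [with Fatigue=8, Strain=0]  = 22.
Change = 28 − 22 = 6.

6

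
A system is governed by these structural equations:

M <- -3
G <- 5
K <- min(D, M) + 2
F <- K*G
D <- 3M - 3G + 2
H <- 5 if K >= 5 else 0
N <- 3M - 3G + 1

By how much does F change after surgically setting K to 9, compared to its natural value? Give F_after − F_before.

145

Intervening sets K = 9 and removes its equation (K <- min(D, M) + 2).
F = K*G  [with K=9, G=5]  = 45
Without intervention: D = 3M - 3G + 2  [with M=-3, G=5]  = -22; K = min(D, M) + 2  [with D=-22, M=-3]  = -20; F = K*G  [with K=-20, G=5]  = -100.
Change = 45 − (-100) = 145.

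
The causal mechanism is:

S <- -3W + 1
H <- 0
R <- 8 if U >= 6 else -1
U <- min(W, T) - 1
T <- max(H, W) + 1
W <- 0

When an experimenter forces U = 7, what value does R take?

Intervening sets U = 7 and removes its equation (U <- min(W, T) - 1).
R = 8 if U >= 6 else -1  [with U=7]  = 8

8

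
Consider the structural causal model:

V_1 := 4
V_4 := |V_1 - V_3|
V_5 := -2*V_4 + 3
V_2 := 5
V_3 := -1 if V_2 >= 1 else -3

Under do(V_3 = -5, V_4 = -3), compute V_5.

9

Setting V_3 = -5, V_4 = -3 by intervention discards those variables' equations.
V_5 = -2*V_4 + 3  [with V_4=-3]  = 9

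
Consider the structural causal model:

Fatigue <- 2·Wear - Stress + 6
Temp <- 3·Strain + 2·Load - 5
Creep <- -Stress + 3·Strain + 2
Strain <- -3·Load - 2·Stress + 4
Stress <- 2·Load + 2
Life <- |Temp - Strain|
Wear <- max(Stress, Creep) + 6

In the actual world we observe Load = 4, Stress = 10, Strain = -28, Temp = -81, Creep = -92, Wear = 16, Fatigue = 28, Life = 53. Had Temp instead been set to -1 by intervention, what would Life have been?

do(Temp=-1) replaces the equation Temp <- 3·Strain + 2·Load - 5 with the constant Temp = -1.
Stress = 2·Load + 2  [with Load=4]  = 10
Strain = -3·Load - 2·Stress + 4  [with Load=4, Stress=10]  = -28
Life = |Temp - Strain|  [with Temp=-1, Strain=-28]  = 27

27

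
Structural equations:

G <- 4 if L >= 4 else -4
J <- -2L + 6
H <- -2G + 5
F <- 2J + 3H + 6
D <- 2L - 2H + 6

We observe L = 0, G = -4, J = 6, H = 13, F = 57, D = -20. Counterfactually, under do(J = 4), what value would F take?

53

do(J=4) replaces the equation J <- -2L + 6 with the constant J = 4.
G = 4 if L >= 4 else -4  [with L=0]  = -4
H = -2G + 5  [with G=-4]  = 13
F = 2J + 3H + 6  [with J=4, H=13]  = 53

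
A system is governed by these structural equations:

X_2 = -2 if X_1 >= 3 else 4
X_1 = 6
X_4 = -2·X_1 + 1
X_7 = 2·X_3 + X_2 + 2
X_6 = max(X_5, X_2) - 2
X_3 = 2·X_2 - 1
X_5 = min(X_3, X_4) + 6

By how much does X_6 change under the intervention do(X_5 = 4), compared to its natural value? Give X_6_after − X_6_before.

The intervention breaks the incoming arrows to X_5: X_5 = min(X_3, X_4) + 6 no longer applies, and X_5 = 4.
X_2 = -2 if X_1 >= 3 else 4  [with X_1=6]  = -2
X_6 = max(X_5, X_2) - 2  [with X_5=4, X_2=-2]  = 2
Without intervention: X_2 = -2 if X_1 >= 3 else 4  [with X_1=6]  = -2; X_3 = 2·X_2 - 1  [with X_2=-2]  = -5; X_4 = -2·X_1 + 1  [with X_1=6]  = -11; X_5 = min(X_3, X_4) + 6  [with X_3=-5, X_4=-11]  = -5; X_6 = max(X_5, X_2) - 2  [with X_5=-5, X_2=-2]  = -4.
Change = 2 − (-4) = 6.

6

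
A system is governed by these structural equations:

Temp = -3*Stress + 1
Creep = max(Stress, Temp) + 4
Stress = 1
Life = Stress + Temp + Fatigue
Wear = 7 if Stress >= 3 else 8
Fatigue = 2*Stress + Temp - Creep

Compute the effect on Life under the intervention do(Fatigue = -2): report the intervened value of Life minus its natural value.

The intervention breaks the incoming arrows to Fatigue: Fatigue = 2*Stress + Temp - Creep no longer applies, and Fatigue = -2.
Temp = -3*Stress + 1  [with Stress=1]  = -2
Life = Stress + Temp + Fatigue  [with Stress=1, Temp=-2, Fatigue=-2]  = -3
Without intervention: Temp = -3*Stress + 1  [with Stress=1]  = -2; Creep = max(Stress, Temp) + 4  [with Stress=1, Temp=-2]  = 5; Fatigue = 2*Stress + Temp - Creep  [with Stress=1, Temp=-2, Creep=5]  = -5; Life = Stress + Temp + Fatigue  [with Stress=1, Temp=-2, Fatigue=-5]  = -6.
Change = -3 − (-6) = 3.

3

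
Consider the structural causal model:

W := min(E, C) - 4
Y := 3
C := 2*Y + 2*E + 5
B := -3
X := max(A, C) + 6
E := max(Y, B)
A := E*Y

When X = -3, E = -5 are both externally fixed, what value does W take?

-9

Setting X = -3, E = -5 by intervention discards those variables' equations.
C = 2*Y + 2*E + 5  [with Y=3, E=-5]  = 1
W = min(E, C) - 4  [with E=-5, C=1]  = -9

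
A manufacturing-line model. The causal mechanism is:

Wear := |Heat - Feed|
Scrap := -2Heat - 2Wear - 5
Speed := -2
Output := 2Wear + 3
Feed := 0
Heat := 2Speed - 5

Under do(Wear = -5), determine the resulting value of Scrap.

Intervening sets Wear = -5 and removes its equation (Wear := |Heat - Feed|).
Heat = 2Speed - 5  [with Speed=-2]  = -9
Scrap = -2Heat - 2Wear - 5  [with Heat=-9, Wear=-5]  = 23

23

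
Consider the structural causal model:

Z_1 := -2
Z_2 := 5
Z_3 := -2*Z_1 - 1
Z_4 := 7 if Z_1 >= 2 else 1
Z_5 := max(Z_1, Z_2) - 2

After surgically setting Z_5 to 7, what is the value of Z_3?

do(Z_5=7) replaces the equation Z_5 := max(Z_1, Z_2) - 2 with the constant Z_5 = 7.
Z_3 is not downstream of the intervention, so its value is determined by the original equations.
Z_3 = -2*Z_1 - 1  [with Z_1=-2]  = 3

3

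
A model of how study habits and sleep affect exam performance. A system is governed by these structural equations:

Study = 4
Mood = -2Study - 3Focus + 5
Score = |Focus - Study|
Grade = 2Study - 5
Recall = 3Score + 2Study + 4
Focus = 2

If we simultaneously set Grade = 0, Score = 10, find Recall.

Under do(Grade = 0, Score = 10), each intervened variable's structural equation is replaced by its fixed value.
Recall = 3Score + 2Study + 4  [with Score=10, Study=4]  = 42

42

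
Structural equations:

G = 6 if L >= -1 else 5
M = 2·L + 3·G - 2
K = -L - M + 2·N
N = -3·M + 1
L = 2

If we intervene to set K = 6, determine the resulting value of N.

The intervention breaks the incoming arrows to K: K = -L - M + 2·N no longer applies, and K = 6.
Since N is not a descendant of the intervened variable, it is unaffected.
G = 6 if L >= -1 else 5  [with L=2]  = 6
M = 2·L + 3·G - 2  [with L=2, G=6]  = 20
N = -3·M + 1  [with M=20]  = -59

-59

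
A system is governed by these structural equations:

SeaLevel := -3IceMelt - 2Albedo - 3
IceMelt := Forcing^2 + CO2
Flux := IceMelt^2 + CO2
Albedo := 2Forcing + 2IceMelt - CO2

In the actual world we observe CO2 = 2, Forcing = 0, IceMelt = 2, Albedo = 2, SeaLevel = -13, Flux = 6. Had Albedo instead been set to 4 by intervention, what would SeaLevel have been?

Intervening sets Albedo = 4 and removes its equation (Albedo := 2Forcing + 2IceMelt - CO2).
IceMelt = Forcing^2 + CO2  [with Forcing=0, CO2=2]  = 2
SeaLevel = -3IceMelt - 2Albedo - 3  [with IceMelt=2, Albedo=4]  = -17

-17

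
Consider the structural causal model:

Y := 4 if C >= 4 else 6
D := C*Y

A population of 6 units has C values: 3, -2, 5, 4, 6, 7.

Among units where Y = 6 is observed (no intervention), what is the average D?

Conditioning on Y=6 selects the 2 unit(s) with C ∈ {3, -2}. Their D values: 18, -12. Mean = 3.

3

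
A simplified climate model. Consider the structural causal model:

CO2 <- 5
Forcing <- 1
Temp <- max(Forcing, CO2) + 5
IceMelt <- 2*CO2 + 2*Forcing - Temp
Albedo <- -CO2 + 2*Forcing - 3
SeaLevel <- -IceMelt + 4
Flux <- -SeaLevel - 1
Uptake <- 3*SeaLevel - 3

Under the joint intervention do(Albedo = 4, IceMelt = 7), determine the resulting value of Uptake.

-12

Under do(Albedo = 4, IceMelt = 7), each intervened variable's structural equation is replaced by its fixed value.
SeaLevel = -IceMelt + 4  [with IceMelt=7]  = -3
Uptake = 3*SeaLevel - 3  [with SeaLevel=-3]  = -12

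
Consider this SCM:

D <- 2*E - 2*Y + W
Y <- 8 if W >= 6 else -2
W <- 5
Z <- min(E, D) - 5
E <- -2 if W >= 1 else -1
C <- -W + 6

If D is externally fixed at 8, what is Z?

The intervention breaks the incoming arrows to D: D <- 2*E - 2*Y + W no longer applies, and D = 8.
E = -2 if W >= 1 else -1  [with W=5]  = -2
Z = min(E, D) - 5  [with E=-2, D=8]  = -7

-7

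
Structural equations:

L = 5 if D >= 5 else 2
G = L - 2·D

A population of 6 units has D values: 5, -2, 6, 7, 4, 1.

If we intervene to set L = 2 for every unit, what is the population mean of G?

-5

Under do(L=2), L's equation is replaced by L=2 for every unit. Per-unit G: -8, 6, -10, -12, -6, 0. Mean = -5.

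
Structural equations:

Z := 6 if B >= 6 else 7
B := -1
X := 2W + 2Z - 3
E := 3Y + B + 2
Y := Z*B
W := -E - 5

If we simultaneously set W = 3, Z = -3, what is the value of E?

Setting W = 3, Z = -3 by intervention discards those variables' equations.
Y = Z*B  [with Z=-3, B=-1]  = 3
E = 3Y + B + 2  [with Y=3, B=-1]  = 10

10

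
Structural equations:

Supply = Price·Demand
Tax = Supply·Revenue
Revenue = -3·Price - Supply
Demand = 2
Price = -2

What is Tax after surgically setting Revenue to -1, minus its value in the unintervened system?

44

Intervening sets Revenue = -1 and removes its equation (Revenue = -3·Price - Supply).
Supply = Price·Demand  [with Price=-2, Demand=2]  = -4
Tax = Supply·Revenue  [with Supply=-4, Revenue=-1]  = 4
Without intervention: Supply = Price·Demand  [with Price=-2, Demand=2]  = -4; Revenue = -3·Price - Supply  [with Price=-2, Supply=-4]  = 10; Tax = Supply·Revenue  [with Supply=-4, Revenue=10]  = -40.
Change = 4 − (-40) = 44.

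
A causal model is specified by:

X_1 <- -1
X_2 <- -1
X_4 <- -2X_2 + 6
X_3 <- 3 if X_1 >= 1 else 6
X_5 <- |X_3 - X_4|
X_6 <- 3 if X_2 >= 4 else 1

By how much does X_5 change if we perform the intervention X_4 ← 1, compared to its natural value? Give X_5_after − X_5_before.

3

Intervening sets X_4 = 1 and removes its equation (X_4 <- -2X_2 + 6).
X_3 = 3 if X_1 >= 1 else 6  [with X_1=-1]  = 6
X_5 = |X_3 - X_4|  [with X_3=6, X_4=1]  = 5
Without intervention: X_3 = 3 if X_1 >= 1 else 6  [with X_1=-1]  = 6; X_4 = -2X_2 + 6  [with X_2=-1]  = 8; X_5 = |X_3 - X_4|  [with X_3=6, X_4=8]  = 2.
Change = 5 − 2 = 3.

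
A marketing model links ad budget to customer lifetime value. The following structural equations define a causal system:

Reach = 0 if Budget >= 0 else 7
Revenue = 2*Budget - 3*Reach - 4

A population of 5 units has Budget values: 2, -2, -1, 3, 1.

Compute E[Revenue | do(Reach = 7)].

-23.8

The intervention sets Reach=7 in all 5 units regardless of Budget. Recomputing Revenue per unit gives -21, -29, -27, -19, -23; average -23.8.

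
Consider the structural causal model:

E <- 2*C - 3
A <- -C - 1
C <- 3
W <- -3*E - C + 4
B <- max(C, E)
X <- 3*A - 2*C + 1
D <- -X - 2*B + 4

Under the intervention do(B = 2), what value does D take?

17

The intervention breaks the incoming arrows to B: B <- max(C, E) no longer applies, and B = 2.
A = -C - 1  [with C=3]  = -4
X = 3*A - 2*C + 1  [with A=-4, C=3]  = -17
D = -X - 2*B + 4  [with X=-17, B=2]  = 17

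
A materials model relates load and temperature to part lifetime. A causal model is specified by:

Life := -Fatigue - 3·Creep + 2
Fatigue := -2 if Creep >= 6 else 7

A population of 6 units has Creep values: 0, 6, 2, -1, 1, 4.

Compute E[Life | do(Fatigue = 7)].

-11

Every unit gets Fatigue=7 under the intervention. Life values become -5, -23, -11, -2, -8, -17; E[Life|do(Fatigue=7)] = -11.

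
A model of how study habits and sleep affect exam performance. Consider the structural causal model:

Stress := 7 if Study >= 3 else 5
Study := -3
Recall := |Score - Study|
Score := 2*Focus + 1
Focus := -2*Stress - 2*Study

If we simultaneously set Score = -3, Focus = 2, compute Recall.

0

The joint intervention fixes Score = -3, Focus = 2, removing each variable's own equation.
Recall = |Score - Study|  [with Score=-3, Study=-3]  = 0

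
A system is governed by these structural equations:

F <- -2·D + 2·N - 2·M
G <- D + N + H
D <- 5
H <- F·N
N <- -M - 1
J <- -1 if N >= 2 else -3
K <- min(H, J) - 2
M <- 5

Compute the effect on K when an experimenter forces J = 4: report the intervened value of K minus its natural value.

7

do(J=4) replaces the equation J <- -1 if N >= 2 else -3 with the constant J = 4.
N = -M - 1  [with M=5]  = -6
F = -2·D + 2·N - 2·M  [with D=5, N=-6, M=5]  = -32
H = F·N  [with F=-32, N=-6]  = 192
K = min(H, J) - 2  [with H=192, J=4]  = 2
Without intervention: N = -M - 1  [with M=5]  = -6; F = -2·D + 2·N - 2·M  [with D=5, N=-6, M=5]  = -32; H = F·N  [with F=-32, N=-6]  = 192; J = -1 if N >= 2 else -3  [with N=-6]  = -3; K = min(H, J) - 2  [with H=192, J=-3]  = -5.
Change = 2 − (-5) = 7.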